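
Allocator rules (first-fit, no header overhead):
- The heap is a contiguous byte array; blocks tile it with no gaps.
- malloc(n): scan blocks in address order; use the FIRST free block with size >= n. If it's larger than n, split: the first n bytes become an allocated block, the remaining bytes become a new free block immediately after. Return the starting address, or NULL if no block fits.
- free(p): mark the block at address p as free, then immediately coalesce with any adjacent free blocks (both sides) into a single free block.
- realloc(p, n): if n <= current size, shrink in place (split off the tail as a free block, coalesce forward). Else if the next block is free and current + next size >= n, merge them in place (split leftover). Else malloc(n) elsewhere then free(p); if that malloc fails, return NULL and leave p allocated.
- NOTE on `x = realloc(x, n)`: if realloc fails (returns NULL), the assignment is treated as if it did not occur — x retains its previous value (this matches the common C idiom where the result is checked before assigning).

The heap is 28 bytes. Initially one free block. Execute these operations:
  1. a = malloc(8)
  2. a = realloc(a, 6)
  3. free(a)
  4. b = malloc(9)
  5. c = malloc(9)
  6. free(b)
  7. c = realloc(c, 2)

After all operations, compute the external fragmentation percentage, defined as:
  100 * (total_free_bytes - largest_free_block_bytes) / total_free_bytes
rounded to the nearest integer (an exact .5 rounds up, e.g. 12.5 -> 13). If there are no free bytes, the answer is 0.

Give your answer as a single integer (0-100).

Op 1: a = malloc(8) -> a = 0; heap: [0-7 ALLOC][8-27 FREE]
Op 2: a = realloc(a, 6) -> a = 0; heap: [0-5 ALLOC][6-27 FREE]
Op 3: free(a) -> (freed a); heap: [0-27 FREE]
Op 4: b = malloc(9) -> b = 0; heap: [0-8 ALLOC][9-27 FREE]
Op 5: c = malloc(9) -> c = 9; heap: [0-8 ALLOC][9-17 ALLOC][18-27 FREE]
Op 6: free(b) -> (freed b); heap: [0-8 FREE][9-17 ALLOC][18-27 FREE]
Op 7: c = realloc(c, 2) -> c = 9; heap: [0-8 FREE][9-10 ALLOC][11-27 FREE]
Free blocks: [9 17] total_free=26 largest=17 -> 100*(26-17)/26 = 900/26 ≈ 34.615 -> rounds to 35

Answer: 35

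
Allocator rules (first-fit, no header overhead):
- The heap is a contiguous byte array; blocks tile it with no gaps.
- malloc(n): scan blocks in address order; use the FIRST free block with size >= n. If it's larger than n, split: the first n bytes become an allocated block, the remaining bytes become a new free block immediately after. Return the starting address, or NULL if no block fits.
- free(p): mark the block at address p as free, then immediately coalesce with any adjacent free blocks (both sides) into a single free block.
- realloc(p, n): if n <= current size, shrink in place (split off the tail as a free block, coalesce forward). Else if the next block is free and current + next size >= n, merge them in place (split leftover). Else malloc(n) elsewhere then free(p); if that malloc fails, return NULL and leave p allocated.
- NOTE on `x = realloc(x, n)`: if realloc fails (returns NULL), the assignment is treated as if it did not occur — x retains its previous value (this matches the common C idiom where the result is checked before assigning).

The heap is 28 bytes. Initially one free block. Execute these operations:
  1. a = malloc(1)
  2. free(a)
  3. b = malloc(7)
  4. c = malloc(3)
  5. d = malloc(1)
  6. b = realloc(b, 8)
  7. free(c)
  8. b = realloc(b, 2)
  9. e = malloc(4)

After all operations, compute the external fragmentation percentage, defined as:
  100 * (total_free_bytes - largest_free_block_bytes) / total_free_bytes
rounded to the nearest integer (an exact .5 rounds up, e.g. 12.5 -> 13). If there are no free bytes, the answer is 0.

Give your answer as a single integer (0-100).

Answer: 29

Derivation:
Op 1: a = malloc(1) -> a = 0; heap: [0-0 ALLOC][1-27 FREE]
Op 2: free(a) -> (freed a); heap: [0-27 FREE]
Op 3: b = malloc(7) -> b = 0; heap: [0-6 ALLOC][7-27 FREE]
Op 4: c = malloc(3) -> c = 7; heap: [0-6 ALLOC][7-9 ALLOC][10-27 FREE]
Op 5: d = malloc(1) -> d = 10; heap: [0-6 ALLOC][7-9 ALLOC][10-10 ALLOC][11-27 FREE]
Op 6: b = realloc(b, 8) -> b = 11; heap: [0-6 FREE][7-9 ALLOC][10-10 ALLOC][11-18 ALLOC][19-27 FREE]
Op 7: free(c) -> (freed c); heap: [0-9 FREE][10-10 ALLOC][11-18 ALLOC][19-27 FREE]
Op 8: b = realloc(b, 2) -> b = 11; heap: [0-9 FREE][10-10 ALLOC][11-12 ALLOC][13-27 FREE]
Op 9: e = malloc(4) -> e = 0; heap: [0-3 ALLOC][4-9 FREE][10-10 ALLOC][11-12 ALLOC][13-27 FREE]
Free blocks: [6 15] total_free=21 largest=15 -> 100*(21-15)/21 = 600/21 ≈ 28.571 -> rounds to 29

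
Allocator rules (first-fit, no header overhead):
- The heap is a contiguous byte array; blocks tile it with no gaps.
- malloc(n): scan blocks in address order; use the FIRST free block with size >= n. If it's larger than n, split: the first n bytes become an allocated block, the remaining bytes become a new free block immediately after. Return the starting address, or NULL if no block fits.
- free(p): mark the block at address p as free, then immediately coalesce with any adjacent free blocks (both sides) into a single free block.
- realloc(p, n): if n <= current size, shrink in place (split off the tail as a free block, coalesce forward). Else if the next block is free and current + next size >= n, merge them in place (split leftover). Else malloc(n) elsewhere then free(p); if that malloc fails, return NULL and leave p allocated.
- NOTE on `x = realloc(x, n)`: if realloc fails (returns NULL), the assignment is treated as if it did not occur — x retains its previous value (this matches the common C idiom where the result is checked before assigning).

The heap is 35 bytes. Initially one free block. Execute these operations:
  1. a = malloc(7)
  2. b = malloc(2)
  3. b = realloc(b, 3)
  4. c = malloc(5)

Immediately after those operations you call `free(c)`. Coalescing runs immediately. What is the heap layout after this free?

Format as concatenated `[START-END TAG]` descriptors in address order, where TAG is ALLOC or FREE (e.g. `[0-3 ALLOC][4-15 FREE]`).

Op 1: a = malloc(7) -> a = 0; heap: [0-6 ALLOC][7-34 FREE]
Op 2: b = malloc(2) -> b = 7; heap: [0-6 ALLOC][7-8 ALLOC][9-34 FREE]
Op 3: b = realloc(b, 3) -> b = 7; heap: [0-6 ALLOC][7-9 ALLOC][10-34 FREE]
Op 4: c = malloc(5) -> c = 10; heap: [0-6 ALLOC][7-9 ALLOC][10-14 ALLOC][15-34 FREE]
free(c): c = 10 -> block [10-14 ALLOC]; mark free, coalesce with adjacent free neighbors -> [0-6 ALLOC][7-9 ALLOC][10-34 FREE]

Answer: [0-6 ALLOC][7-9 ALLOC][10-34 FREE]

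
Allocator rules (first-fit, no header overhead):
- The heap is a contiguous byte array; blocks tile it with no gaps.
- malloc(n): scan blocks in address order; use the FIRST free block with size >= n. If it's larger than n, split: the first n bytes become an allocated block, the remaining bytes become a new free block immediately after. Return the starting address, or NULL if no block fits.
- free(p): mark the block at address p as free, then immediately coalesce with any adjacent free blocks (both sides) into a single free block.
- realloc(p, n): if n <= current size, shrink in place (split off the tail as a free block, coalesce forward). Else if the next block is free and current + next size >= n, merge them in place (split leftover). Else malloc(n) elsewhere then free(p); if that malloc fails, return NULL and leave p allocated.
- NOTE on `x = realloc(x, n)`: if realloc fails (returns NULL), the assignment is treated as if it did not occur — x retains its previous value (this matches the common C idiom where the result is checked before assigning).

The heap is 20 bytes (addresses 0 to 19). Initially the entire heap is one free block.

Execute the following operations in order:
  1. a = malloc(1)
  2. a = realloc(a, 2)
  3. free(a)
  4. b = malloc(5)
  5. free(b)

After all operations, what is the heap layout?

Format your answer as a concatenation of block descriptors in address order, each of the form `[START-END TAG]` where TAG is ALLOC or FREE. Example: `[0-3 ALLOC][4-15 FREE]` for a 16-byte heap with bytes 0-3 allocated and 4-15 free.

Answer: [0-19 FREE]

Derivation:
Op 1: a = malloc(1) -> a = 0; heap: [0-0 ALLOC][1-19 FREE]
Op 2: a = realloc(a, 2) -> a = 0; heap: [0-1 ALLOC][2-19 FREE]
Op 3: free(a) -> (freed a); heap: [0-19 FREE]
Op 4: b = malloc(5) -> b = 0; heap: [0-4 ALLOC][5-19 FREE]
Op 5: free(b) -> (freed b); heap: [0-19 FREE]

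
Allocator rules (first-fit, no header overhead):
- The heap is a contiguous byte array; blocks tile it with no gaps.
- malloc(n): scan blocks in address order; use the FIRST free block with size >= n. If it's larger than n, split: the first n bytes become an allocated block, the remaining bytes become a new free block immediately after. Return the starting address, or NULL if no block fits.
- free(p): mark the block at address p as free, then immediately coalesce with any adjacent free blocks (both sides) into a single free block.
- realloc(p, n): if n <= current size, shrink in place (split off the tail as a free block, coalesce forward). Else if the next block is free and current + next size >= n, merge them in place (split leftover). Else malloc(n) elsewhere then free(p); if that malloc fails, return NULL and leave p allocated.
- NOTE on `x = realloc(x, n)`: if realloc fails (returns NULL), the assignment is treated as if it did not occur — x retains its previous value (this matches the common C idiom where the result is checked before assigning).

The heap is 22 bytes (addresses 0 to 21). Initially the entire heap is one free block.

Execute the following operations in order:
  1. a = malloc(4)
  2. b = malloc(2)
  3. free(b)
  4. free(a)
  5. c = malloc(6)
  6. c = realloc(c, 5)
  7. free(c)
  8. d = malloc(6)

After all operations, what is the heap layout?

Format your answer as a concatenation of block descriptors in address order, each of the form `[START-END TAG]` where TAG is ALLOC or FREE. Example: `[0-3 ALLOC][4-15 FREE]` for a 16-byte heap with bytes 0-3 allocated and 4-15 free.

Answer: [0-5 ALLOC][6-21 FREE]

Derivation:
Op 1: a = malloc(4) -> a = 0; heap: [0-3 ALLOC][4-21 FREE]
Op 2: b = malloc(2) -> b = 4; heap: [0-3 ALLOC][4-5 ALLOC][6-21 FREE]
Op 3: free(b) -> (freed b); heap: [0-3 ALLOC][4-21 FREE]
Op 4: free(a) -> (freed a); heap: [0-21 FREE]
Op 5: c = malloc(6) -> c = 0; heap: [0-5 ALLOC][6-21 FREE]
Op 6: c = realloc(c, 5) -> c = 0; heap: [0-4 ALLOC][5-21 FREE]
Op 7: free(c) -> (freed c); heap: [0-21 FREE]
Op 8: d = malloc(6) -> d = 0; heap: [0-5 ALLOC][6-21 FREE]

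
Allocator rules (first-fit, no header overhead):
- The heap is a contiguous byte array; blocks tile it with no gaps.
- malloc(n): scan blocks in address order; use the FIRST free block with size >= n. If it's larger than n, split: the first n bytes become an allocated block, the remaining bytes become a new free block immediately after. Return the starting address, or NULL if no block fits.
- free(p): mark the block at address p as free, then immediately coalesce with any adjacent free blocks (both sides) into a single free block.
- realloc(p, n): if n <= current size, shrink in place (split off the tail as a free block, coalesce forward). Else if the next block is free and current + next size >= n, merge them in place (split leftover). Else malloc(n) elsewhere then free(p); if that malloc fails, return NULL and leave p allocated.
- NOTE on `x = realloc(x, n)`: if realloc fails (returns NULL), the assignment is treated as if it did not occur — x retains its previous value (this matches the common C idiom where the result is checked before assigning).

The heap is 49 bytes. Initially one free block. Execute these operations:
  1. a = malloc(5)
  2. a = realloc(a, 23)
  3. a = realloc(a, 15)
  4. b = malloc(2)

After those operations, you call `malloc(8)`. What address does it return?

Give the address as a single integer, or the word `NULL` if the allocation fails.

Op 1: a = malloc(5) -> a = 0; heap: [0-4 ALLOC][5-48 FREE]
Op 2: a = realloc(a, 23) -> a = 0; heap: [0-22 ALLOC][23-48 FREE]
Op 3: a = realloc(a, 15) -> a = 0; heap: [0-14 ALLOC][15-48 FREE]
Op 4: b = malloc(2) -> b = 15; heap: [0-14 ALLOC][15-16 ALLOC][17-48 FREE]
malloc(8): first-fit scan over [0-14 ALLOC][15-16 ALLOC][17-48 FREE] -> 17

Answer: 17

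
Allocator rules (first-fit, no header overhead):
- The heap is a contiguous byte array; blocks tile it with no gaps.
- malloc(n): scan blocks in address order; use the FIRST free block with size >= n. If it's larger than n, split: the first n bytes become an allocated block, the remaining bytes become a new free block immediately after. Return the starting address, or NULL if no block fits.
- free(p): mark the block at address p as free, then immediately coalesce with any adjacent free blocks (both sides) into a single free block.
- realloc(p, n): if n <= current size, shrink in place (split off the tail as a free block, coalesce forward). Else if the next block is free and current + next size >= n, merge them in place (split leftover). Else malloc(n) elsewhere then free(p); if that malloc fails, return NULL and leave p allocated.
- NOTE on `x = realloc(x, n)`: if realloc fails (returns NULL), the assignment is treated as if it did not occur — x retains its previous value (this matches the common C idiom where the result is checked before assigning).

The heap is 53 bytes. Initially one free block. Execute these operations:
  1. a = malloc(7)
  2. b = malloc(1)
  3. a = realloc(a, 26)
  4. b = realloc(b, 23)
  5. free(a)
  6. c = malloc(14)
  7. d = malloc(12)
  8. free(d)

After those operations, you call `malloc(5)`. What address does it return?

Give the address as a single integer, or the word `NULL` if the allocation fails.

Answer: 0

Derivation:
Op 1: a = malloc(7) -> a = 0; heap: [0-6 ALLOC][7-52 FREE]
Op 2: b = malloc(1) -> b = 7; heap: [0-6 ALLOC][7-7 ALLOC][8-52 FREE]
Op 3: a = realloc(a, 26) -> a = 8; heap: [0-6 FREE][7-7 ALLOC][8-33 ALLOC][34-52 FREE]
Op 4: b = realloc(b, 23) -> NULL (b unchanged); heap: [0-6 FREE][7-7 ALLOC][8-33 ALLOC][34-52 FREE]
Op 5: free(a) -> (freed a); heap: [0-6 FREE][7-7 ALLOC][8-52 FREE]
Op 6: c = malloc(14) -> c = 8; heap: [0-6 FREE][7-7 ALLOC][8-21 ALLOC][22-52 FREE]
Op 7: d = malloc(12) -> d = 22; heap: [0-6 FREE][7-7 ALLOC][8-21 ALLOC][22-33 ALLOC][34-52 FREE]
Op 8: free(d) -> (freed d); heap: [0-6 FREE][7-7 ALLOC][8-21 ALLOC][22-52 FREE]
malloc(5): first-fit scan over [0-6 FREE][7-7 ALLOC][8-21 ALLOC][22-52 FREE] -> 0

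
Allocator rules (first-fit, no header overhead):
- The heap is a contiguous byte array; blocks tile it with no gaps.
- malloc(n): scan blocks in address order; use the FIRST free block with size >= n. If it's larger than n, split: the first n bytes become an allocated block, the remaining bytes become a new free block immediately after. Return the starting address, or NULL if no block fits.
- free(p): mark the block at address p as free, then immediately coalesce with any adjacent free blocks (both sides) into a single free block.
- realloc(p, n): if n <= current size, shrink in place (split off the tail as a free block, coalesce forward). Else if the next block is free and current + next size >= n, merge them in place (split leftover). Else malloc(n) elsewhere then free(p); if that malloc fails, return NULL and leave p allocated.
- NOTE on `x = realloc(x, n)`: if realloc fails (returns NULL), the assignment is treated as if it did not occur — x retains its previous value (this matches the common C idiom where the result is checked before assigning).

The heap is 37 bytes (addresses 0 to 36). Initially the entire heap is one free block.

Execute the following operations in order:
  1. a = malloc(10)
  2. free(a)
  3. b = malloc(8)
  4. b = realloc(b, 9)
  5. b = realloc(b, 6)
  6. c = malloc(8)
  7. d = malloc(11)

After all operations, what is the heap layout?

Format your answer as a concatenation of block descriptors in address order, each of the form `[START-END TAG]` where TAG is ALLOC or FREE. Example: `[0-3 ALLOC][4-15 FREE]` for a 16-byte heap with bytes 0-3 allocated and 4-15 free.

Op 1: a = malloc(10) -> a = 0; heap: [0-9 ALLOC][10-36 FREE]
Op 2: free(a) -> (freed a); heap: [0-36 FREE]
Op 3: b = malloc(8) -> b = 0; heap: [0-7 ALLOC][8-36 FREE]
Op 4: b = realloc(b, 9) -> b = 0; heap: [0-8 ALLOC][9-36 FREE]
Op 5: b = realloc(b, 6) -> b = 0; heap: [0-5 ALLOC][6-36 FREE]
Op 6: c = malloc(8) -> c = 6; heap: [0-5 ALLOC][6-13 ALLOC][14-36 FREE]
Op 7: d = malloc(11) -> d = 14; heap: [0-5 ALLOC][6-13 ALLOC][14-24 ALLOC][25-36 FREE]

Answer: [0-5 ALLOC][6-13 ALLOC][14-24 ALLOC][25-36 FREE]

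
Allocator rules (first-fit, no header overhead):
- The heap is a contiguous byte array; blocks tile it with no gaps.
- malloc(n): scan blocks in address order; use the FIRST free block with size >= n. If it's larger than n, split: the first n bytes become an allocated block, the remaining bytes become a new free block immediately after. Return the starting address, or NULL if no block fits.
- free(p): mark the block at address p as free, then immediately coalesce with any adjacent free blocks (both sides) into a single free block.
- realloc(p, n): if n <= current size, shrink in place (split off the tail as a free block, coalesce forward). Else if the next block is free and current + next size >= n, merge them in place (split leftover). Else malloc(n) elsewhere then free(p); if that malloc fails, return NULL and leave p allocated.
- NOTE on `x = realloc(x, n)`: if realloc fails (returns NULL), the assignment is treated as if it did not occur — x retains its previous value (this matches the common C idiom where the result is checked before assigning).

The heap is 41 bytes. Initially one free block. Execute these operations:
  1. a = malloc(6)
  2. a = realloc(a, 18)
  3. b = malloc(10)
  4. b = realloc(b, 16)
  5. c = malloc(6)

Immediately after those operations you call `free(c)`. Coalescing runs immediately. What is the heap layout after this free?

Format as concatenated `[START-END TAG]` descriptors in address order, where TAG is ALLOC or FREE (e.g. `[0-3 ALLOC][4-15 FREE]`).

Op 1: a = malloc(6) -> a = 0; heap: [0-5 ALLOC][6-40 FREE]
Op 2: a = realloc(a, 18) -> a = 0; heap: [0-17 ALLOC][18-40 FREE]
Op 3: b = malloc(10) -> b = 18; heap: [0-17 ALLOC][18-27 ALLOC][28-40 FREE]
Op 4: b = realloc(b, 16) -> b = 18; heap: [0-17 ALLOC][18-33 ALLOC][34-40 FREE]
Op 5: c = malloc(6) -> c = 34; heap: [0-17 ALLOC][18-33 ALLOC][34-39 ALLOC][40-40 FREE]
free(c): c = 34 -> block [34-39 ALLOC]; mark free, coalesce with adjacent free neighbors -> [0-17 ALLOC][18-33 ALLOC][34-40 FREE]

Answer: [0-17 ALLOC][18-33 ALLOC][34-40 FREE]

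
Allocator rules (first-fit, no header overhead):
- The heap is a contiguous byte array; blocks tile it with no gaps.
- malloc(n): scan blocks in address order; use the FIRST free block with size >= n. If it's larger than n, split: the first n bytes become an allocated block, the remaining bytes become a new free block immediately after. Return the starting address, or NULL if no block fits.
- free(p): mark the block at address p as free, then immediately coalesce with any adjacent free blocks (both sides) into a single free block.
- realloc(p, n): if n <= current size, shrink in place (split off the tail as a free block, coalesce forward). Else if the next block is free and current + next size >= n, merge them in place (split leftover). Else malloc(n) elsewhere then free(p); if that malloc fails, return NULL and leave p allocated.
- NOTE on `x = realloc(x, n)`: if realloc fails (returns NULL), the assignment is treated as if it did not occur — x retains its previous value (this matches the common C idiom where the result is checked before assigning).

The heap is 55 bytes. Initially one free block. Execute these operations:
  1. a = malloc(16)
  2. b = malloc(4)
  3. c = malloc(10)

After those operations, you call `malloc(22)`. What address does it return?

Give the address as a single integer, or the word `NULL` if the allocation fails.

Answer: 30

Derivation:
Op 1: a = malloc(16) -> a = 0; heap: [0-15 ALLOC][16-54 FREE]
Op 2: b = malloc(4) -> b = 16; heap: [0-15 ALLOC][16-19 ALLOC][20-54 FREE]
Op 3: c = malloc(10) -> c = 20; heap: [0-15 ALLOC][16-19 ALLOC][20-29 ALLOC][30-54 FREE]
malloc(22): first-fit scan over [0-15 ALLOC][16-19 ALLOC][20-29 ALLOC][30-54 FREE] -> 30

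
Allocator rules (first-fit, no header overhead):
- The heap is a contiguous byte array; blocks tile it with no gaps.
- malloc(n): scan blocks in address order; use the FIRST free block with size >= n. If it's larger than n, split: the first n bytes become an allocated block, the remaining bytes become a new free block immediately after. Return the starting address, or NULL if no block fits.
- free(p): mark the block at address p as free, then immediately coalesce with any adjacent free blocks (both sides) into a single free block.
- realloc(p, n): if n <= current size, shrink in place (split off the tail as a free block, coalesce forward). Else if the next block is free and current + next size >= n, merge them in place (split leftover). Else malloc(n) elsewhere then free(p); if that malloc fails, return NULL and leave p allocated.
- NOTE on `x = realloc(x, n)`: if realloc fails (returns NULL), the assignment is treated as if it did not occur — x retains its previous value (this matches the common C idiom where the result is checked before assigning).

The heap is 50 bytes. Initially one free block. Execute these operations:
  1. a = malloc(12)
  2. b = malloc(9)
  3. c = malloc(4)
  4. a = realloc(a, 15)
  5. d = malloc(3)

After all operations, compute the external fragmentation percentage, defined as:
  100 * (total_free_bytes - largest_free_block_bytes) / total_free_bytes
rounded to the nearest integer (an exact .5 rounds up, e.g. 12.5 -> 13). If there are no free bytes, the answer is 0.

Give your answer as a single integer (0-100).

Answer: 47

Derivation:
Op 1: a = malloc(12) -> a = 0; heap: [0-11 ALLOC][12-49 FREE]
Op 2: b = malloc(9) -> b = 12; heap: [0-11 ALLOC][12-20 ALLOC][21-49 FREE]
Op 3: c = malloc(4) -> c = 21; heap: [0-11 ALLOC][12-20 ALLOC][21-24 ALLOC][25-49 FREE]
Op 4: a = realloc(a, 15) -> a = 25; heap: [0-11 FREE][12-20 ALLOC][21-24 ALLOC][25-39 ALLOC][40-49 FREE]
Op 5: d = malloc(3) -> d = 0; heap: [0-2 ALLOC][3-11 FREE][12-20 ALLOC][21-24 ALLOC][25-39 ALLOC][40-49 FREE]
Free blocks: [9 10] total_free=19 largest=10 -> 100*(19-10)/19 = 900/19 ≈ 47.368 -> rounds to 47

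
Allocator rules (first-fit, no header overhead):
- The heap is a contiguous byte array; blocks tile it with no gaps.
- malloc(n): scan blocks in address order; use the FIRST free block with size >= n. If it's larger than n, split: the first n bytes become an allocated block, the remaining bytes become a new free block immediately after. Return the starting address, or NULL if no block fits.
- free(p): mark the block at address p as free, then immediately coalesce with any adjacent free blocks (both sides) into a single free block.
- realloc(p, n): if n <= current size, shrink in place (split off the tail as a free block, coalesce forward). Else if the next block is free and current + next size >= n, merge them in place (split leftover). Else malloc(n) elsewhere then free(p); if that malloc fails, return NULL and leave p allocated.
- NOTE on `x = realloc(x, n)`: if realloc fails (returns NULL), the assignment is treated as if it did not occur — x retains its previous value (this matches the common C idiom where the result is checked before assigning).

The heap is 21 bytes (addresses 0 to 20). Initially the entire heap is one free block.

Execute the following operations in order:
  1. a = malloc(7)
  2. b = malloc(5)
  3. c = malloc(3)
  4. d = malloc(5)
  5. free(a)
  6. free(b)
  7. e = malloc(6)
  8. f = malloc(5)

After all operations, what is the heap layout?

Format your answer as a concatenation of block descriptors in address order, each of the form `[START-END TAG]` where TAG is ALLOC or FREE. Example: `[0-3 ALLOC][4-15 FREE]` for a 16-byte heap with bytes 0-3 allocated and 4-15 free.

Op 1: a = malloc(7) -> a = 0; heap: [0-6 ALLOC][7-20 FREE]
Op 2: b = malloc(5) -> b = 7; heap: [0-6 ALLOC][7-11 ALLOC][12-20 FREE]
Op 3: c = malloc(3) -> c = 12; heap: [0-6 ALLOC][7-11 ALLOC][12-14 ALLOC][15-20 FREE]
Op 4: d = malloc(5) -> d = 15; heap: [0-6 ALLOC][7-11 ALLOC][12-14 ALLOC][15-19 ALLOC][20-20 FREE]
Op 5: free(a) -> (freed a); heap: [0-6 FREE][7-11 ALLOC][12-14 ALLOC][15-19 ALLOC][20-20 FREE]
Op 6: free(b) -> (freed b); heap: [0-11 FREE][12-14 ALLOC][15-19 ALLOC][20-20 FREE]
Op 7: e = malloc(6) -> e = 0; heap: [0-5 ALLOC][6-11 FREE][12-14 ALLOC][15-19 ALLOC][20-20 FREE]
Op 8: f = malloc(5) -> f = 6; heap: [0-5 ALLOC][6-10 ALLOC][11-11 FREE][12-14 ALLOC][15-19 ALLOC][20-20 FREE]

Answer: [0-5 ALLOC][6-10 ALLOC][11-11 FREE][12-14 ALLOC][15-19 ALLOC][20-20 FREE]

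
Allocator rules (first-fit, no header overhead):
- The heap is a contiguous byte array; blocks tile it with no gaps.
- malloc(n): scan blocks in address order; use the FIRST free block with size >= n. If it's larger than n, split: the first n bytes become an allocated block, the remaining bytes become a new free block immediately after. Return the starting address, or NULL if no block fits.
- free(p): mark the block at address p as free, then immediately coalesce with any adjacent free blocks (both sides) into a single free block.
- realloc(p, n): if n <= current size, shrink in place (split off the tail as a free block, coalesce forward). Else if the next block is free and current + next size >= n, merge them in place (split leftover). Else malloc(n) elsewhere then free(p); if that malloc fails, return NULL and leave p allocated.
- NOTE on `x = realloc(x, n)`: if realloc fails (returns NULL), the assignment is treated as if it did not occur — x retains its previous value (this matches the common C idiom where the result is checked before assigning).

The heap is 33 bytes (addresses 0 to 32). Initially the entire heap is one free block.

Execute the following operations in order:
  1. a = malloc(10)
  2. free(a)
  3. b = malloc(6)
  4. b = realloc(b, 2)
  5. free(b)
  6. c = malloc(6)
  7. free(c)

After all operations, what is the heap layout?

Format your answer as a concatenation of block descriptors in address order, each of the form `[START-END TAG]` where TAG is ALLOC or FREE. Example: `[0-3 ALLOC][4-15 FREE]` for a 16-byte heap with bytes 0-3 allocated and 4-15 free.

Op 1: a = malloc(10) -> a = 0; heap: [0-9 ALLOC][10-32 FREE]
Op 2: free(a) -> (freed a); heap: [0-32 FREE]
Op 3: b = malloc(6) -> b = 0; heap: [0-5 ALLOC][6-32 FREE]
Op 4: b = realloc(b, 2) -> b = 0; heap: [0-1 ALLOC][2-32 FREE]
Op 5: free(b) -> (freed b); heap: [0-32 FREE]
Op 6: c = malloc(6) -> c = 0; heap: [0-5 ALLOC][6-32 FREE]
Op 7: free(c) -> (freed c); heap: [0-32 FREE]

Answer: [0-32 FREE]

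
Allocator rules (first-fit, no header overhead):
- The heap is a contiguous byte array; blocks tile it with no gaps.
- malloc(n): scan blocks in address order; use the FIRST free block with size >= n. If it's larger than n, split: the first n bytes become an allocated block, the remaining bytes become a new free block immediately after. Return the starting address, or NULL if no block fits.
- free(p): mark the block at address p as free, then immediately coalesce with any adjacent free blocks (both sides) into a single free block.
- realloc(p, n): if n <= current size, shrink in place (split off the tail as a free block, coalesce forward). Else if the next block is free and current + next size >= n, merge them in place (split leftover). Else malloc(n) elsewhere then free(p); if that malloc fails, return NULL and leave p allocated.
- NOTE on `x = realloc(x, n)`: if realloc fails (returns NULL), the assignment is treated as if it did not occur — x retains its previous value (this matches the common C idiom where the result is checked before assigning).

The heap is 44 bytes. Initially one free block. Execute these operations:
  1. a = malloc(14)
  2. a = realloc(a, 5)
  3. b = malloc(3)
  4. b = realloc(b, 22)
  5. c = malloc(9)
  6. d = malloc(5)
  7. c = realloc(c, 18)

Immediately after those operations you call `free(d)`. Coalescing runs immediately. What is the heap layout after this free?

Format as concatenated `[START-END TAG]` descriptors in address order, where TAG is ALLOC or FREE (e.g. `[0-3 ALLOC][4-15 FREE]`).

Answer: [0-4 ALLOC][5-26 ALLOC][27-35 ALLOC][36-43 FREE]

Derivation:
Op 1: a = malloc(14) -> a = 0; heap: [0-13 ALLOC][14-43 FREE]
Op 2: a = realloc(a, 5) -> a = 0; heap: [0-4 ALLOC][5-43 FREE]
Op 3: b = malloc(3) -> b = 5; heap: [0-4 ALLOC][5-7 ALLOC][8-43 FREE]
Op 4: b = realloc(b, 22) -> b = 5; heap: [0-4 ALLOC][5-26 ALLOC][27-43 FREE]
Op 5: c = malloc(9) -> c = 27; heap: [0-4 ALLOC][5-26 ALLOC][27-35 ALLOC][36-43 FREE]
Op 6: d = malloc(5) -> d = 36; heap: [0-4 ALLOC][5-26 ALLOC][27-35 ALLOC][36-40 ALLOC][41-43 FREE]
Op 7: c = realloc(c, 18) -> NULL (c unchanged); heap: [0-4 ALLOC][5-26 ALLOC][27-35 ALLOC][36-40 ALLOC][41-43 FREE]
free(d): d = 36 -> block [36-40 ALLOC]; mark free, coalesce with adjacent free neighbors -> [0-4 ALLOC][5-26 ALLOC][27-35 ALLOC][36-43 FREE]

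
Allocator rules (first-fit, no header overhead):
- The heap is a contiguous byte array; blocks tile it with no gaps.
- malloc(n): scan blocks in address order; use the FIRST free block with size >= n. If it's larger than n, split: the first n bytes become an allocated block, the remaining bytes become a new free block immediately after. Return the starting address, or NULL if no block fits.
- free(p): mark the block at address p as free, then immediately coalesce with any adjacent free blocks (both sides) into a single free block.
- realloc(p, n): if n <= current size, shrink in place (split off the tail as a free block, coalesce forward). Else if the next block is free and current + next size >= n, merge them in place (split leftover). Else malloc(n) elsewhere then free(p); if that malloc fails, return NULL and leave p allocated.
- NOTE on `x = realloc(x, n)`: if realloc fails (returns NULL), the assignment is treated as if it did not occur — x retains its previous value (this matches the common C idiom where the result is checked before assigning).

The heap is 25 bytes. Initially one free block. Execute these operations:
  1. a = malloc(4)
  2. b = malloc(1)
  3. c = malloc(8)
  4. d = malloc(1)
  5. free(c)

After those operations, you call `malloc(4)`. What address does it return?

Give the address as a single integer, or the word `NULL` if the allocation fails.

Answer: 5

Derivation:
Op 1: a = malloc(4) -> a = 0; heap: [0-3 ALLOC][4-24 FREE]
Op 2: b = malloc(1) -> b = 4; heap: [0-3 ALLOC][4-4 ALLOC][5-24 FREE]
Op 3: c = malloc(8) -> c = 5; heap: [0-3 ALLOC][4-4 ALLOC][5-12 ALLOC][13-24 FREE]
Op 4: d = malloc(1) -> d = 13; heap: [0-3 ALLOC][4-4 ALLOC][5-12 ALLOC][13-13 ALLOC][14-24 FREE]
Op 5: free(c) -> (freed c); heap: [0-3 ALLOC][4-4 ALLOC][5-12 FREE][13-13 ALLOC][14-24 FREE]
malloc(4): first-fit scan over [0-3 ALLOC][4-4 ALLOC][5-12 FREE][13-13 ALLOC][14-24 FREE] -> 5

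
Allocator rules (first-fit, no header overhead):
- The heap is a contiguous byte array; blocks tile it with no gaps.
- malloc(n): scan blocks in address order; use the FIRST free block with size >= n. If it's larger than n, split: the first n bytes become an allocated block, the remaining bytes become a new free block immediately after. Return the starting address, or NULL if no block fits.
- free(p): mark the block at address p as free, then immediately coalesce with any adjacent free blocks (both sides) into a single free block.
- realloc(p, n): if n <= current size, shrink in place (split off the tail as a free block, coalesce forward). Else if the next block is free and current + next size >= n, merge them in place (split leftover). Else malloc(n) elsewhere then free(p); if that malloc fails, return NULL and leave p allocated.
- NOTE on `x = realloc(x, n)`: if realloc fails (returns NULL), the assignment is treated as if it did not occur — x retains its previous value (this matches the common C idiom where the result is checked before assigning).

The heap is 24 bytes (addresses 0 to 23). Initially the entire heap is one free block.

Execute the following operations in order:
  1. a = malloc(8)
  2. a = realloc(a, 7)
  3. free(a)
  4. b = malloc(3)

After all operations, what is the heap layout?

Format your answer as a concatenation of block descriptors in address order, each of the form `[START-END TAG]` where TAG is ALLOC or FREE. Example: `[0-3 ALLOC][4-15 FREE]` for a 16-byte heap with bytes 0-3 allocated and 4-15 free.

Op 1: a = malloc(8) -> a = 0; heap: [0-7 ALLOC][8-23 FREE]
Op 2: a = realloc(a, 7) -> a = 0; heap: [0-6 ALLOC][7-23 FREE]
Op 3: free(a) -> (freed a); heap: [0-23 FREE]
Op 4: b = malloc(3) -> b = 0; heap: [0-2 ALLOC][3-23 FREE]

Answer: [0-2 ALLOC][3-23 FREE]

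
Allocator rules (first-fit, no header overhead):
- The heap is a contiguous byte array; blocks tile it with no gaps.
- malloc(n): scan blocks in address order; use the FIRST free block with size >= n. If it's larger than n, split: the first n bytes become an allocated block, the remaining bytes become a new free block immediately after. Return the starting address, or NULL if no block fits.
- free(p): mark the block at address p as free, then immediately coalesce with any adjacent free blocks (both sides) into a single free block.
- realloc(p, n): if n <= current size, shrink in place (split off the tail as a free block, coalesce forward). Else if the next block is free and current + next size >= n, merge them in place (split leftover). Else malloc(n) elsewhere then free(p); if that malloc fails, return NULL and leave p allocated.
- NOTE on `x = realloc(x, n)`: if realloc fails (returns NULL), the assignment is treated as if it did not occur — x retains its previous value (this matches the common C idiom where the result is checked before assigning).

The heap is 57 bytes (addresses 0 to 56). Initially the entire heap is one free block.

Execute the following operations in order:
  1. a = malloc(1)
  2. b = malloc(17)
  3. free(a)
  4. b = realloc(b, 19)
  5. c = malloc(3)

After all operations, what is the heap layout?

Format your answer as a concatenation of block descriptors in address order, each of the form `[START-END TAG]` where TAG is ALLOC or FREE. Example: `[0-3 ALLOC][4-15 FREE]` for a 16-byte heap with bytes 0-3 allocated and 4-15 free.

Op 1: a = malloc(1) -> a = 0; heap: [0-0 ALLOC][1-56 FREE]
Op 2: b = malloc(17) -> b = 1; heap: [0-0 ALLOC][1-17 ALLOC][18-56 FREE]
Op 3: free(a) -> (freed a); heap: [0-0 FREE][1-17 ALLOC][18-56 FREE]
Op 4: b = realloc(b, 19) -> b = 1; heap: [0-0 FREE][1-19 ALLOC][20-56 FREE]
Op 5: c = malloc(3) -> c = 20; heap: [0-0 FREE][1-19 ALLOC][20-22 ALLOC][23-56 FREE]

Answer: [0-0 FREE][1-19 ALLOC][20-22 ALLOC][23-56 FREE]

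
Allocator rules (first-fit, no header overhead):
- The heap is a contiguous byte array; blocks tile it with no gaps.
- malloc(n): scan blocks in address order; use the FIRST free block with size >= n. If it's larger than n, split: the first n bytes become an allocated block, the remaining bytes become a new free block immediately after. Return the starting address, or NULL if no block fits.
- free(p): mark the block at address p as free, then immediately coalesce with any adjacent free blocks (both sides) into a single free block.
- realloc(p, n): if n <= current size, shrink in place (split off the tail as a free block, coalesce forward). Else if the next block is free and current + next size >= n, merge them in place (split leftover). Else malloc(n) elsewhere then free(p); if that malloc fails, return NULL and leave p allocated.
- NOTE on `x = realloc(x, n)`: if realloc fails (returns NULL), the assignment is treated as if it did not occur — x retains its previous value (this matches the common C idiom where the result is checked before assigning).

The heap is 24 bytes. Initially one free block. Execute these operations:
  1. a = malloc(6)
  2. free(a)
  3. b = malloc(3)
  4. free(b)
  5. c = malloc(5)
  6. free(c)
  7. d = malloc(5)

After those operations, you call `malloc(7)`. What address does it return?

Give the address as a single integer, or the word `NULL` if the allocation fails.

Op 1: a = malloc(6) -> a = 0; heap: [0-5 ALLOC][6-23 FREE]
Op 2: free(a) -> (freed a); heap: [0-23 FREE]
Op 3: b = malloc(3) -> b = 0; heap: [0-2 ALLOC][3-23 FREE]
Op 4: free(b) -> (freed b); heap: [0-23 FREE]
Op 5: c = malloc(5) -> c = 0; heap: [0-4 ALLOC][5-23 FREE]
Op 6: free(c) -> (freed c); heap: [0-23 FREE]
Op 7: d = malloc(5) -> d = 0; heap: [0-4 ALLOC][5-23 FREE]
malloc(7): first-fit scan over [0-4 ALLOC][5-23 FREE] -> 5

Answer: 5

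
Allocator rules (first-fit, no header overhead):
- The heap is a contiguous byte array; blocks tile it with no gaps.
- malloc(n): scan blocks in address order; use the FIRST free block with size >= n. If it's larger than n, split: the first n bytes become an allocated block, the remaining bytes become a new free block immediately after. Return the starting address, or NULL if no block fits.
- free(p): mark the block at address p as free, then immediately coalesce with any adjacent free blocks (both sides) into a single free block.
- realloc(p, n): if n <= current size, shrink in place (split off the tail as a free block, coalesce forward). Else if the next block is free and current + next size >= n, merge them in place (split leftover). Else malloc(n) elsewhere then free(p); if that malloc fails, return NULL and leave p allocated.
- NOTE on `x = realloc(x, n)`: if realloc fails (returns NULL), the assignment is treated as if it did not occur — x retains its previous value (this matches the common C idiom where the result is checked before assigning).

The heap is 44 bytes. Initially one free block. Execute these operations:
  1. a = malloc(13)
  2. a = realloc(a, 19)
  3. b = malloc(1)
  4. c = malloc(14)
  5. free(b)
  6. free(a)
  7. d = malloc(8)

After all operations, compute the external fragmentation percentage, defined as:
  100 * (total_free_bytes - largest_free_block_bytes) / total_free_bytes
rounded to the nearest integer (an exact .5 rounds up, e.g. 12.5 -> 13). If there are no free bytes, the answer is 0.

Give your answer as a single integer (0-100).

Op 1: a = malloc(13) -> a = 0; heap: [0-12 ALLOC][13-43 FREE]
Op 2: a = realloc(a, 19) -> a = 0; heap: [0-18 ALLOC][19-43 FREE]
Op 3: b = malloc(1) -> b = 19; heap: [0-18 ALLOC][19-19 ALLOC][20-43 FREE]
Op 4: c = malloc(14) -> c = 20; heap: [0-18 ALLOC][19-19 ALLOC][20-33 ALLOC][34-43 FREE]
Op 5: free(b) -> (freed b); heap: [0-18 ALLOC][19-19 FREE][20-33 ALLOC][34-43 FREE]
Op 6: free(a) -> (freed a); heap: [0-19 FREE][20-33 ALLOC][34-43 FREE]
Op 7: d = malloc(8) -> d = 0; heap: [0-7 ALLOC][8-19 FREE][20-33 ALLOC][34-43 FREE]
Free blocks: [12 10] total_free=22 largest=12 -> 100*(22-12)/22 = 1000/22 ≈ 45.455 -> rounds to 45

Answer: 45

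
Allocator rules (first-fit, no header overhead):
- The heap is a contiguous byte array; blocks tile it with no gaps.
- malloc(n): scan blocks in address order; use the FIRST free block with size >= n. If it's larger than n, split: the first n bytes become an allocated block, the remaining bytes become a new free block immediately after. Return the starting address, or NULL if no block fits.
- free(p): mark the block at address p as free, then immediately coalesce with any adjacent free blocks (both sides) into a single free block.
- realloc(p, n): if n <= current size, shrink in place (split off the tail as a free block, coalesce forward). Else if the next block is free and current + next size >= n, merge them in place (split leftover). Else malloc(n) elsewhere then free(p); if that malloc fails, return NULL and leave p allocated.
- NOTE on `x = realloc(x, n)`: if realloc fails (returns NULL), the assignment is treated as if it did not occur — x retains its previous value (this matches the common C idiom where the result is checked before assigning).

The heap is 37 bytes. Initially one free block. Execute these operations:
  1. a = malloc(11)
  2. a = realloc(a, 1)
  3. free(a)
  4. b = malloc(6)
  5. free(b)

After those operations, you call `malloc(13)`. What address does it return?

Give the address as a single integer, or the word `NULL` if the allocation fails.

Answer: 0

Derivation:
Op 1: a = malloc(11) -> a = 0; heap: [0-10 ALLOC][11-36 FREE]
Op 2: a = realloc(a, 1) -> a = 0; heap: [0-0 ALLOC][1-36 FREE]
Op 3: free(a) -> (freed a); heap: [0-36 FREE]
Op 4: b = malloc(6) -> b = 0; heap: [0-5 ALLOC][6-36 FREE]
Op 5: free(b) -> (freed b); heap: [0-36 FREE]
malloc(13): first-fit scan over [0-36 FREE] -> 0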